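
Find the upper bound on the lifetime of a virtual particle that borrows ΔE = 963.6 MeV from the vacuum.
3.415 × 10^-25 s

Using the energy-time uncertainty principle:
ΔEΔt ≥ ℏ/2

For a virtual particle borrowing energy ΔE, the maximum lifetime is:
Δt_max = ℏ/(2ΔE)

Converting energy:
ΔE = 963.6 MeV = 1.544e-10 J

Δt_max = (1.055e-34 J·s) / (2 × 1.544e-10 J)
Δt_max = 3.415e-25 s = 3.415 × 10^-25 s

Virtual particles with higher borrowed energy exist for shorter times.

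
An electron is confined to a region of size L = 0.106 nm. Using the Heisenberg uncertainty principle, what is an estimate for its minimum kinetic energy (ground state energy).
847.718 meV

Using the uncertainty principle to estimate ground state energy:

1. The position uncertainty is approximately the confinement size:
   Δx ≈ L = 1.060e-10 m

2. From ΔxΔp ≥ ℏ/2, the minimum momentum uncertainty is:
   Δp ≈ ℏ/(2L) = 4.974e-25 kg·m/s

3. The kinetic energy is approximately:
   KE ≈ (Δp)²/(2m) = (4.974e-25)²/(2 × 9.109e-31 kg)
   KE ≈ 1.358e-19 J = 847.718 meV

This is an order-of-magnitude estimate of the ground state energy.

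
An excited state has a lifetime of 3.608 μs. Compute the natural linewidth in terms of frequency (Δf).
22.056 kHz

Using the energy-time uncertainty principle and E = hf:
ΔEΔt ≥ ℏ/2
hΔf·Δt ≥ ℏ/2

The minimum frequency uncertainty is:
Δf = ℏ/(2hτ) = 1/(4πτ)
Δf = 1/(4π × 3.608e-06 s)
Δf = 2.206e+04 Hz = 22.056 kHz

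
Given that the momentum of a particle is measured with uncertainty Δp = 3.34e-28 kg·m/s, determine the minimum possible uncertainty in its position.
157.870 nm

Using the Heisenberg uncertainty principle:
ΔxΔp ≥ ℏ/2

The minimum uncertainty in position is:
Δx_min = ℏ/(2Δp)
Δx_min = (1.055e-34 J·s) / (2 × 3.340e-28 kg·m/s)
Δx_min = 1.579e-07 m = 157.870 nm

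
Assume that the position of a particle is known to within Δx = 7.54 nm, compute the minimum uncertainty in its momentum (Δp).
6.993 × 10^-27 kg·m/s

Using the Heisenberg uncertainty principle:
ΔxΔp ≥ ℏ/2

The minimum uncertainty in momentum is:
Δp_min = ℏ/(2Δx)
Δp_min = (1.055e-34 J·s) / (2 × 7.540e-09 m)
Δp_min = 6.993e-27 kg·m/s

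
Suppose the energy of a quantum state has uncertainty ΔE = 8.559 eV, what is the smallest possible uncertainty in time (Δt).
38.451 as

Using the energy-time uncertainty principle:
ΔEΔt ≥ ℏ/2

The minimum uncertainty in time is:
Δt_min = ℏ/(2ΔE)
Δt_min = (1.055e-34 J·s) / (2 × 1.371e-18 J)
Δt_min = 3.845e-17 s = 38.451 as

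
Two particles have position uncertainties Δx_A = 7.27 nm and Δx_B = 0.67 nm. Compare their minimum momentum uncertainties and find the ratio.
Particle B has the larger minimum momentum uncertainty, by a factor of 10.85.

For each particle, the minimum momentum uncertainty is Δp_min = ℏ/(2Δx):

Particle A: Δp_A = ℏ/(2×7.270e-09 m) = 7.253e-27 kg·m/s
Particle B: Δp_B = ℏ/(2×6.700e-10 m) = 7.870e-26 kg·m/s

Ratio: Δp_B/Δp_A = 10.85

Since Δp_min ∝ 1/Δx, the particle with smaller position uncertainty (B) has larger momentum uncertainty.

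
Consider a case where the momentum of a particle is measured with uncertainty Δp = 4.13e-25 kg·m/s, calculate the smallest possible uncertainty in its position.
127.672 pm

Using the Heisenberg uncertainty principle:
ΔxΔp ≥ ℏ/2

The minimum uncertainty in position is:
Δx_min = ℏ/(2Δp)
Δx_min = (1.055e-34 J·s) / (2 × 4.130e-25 kg·m/s)
Δx_min = 1.277e-10 m = 127.672 pm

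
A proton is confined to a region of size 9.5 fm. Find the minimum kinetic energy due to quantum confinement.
57.479 keV

Using the uncertainty principle:

1. Position uncertainty: Δx ≈ 9.500e-15 m
2. Minimum momentum uncertainty: Δp = ℏ/(2Δx) = 5.550e-21 kg·m/s
3. Minimum kinetic energy:
   KE = (Δp)²/(2m) = (5.550e-21)²/(2 × 1.673e-27 kg)
   KE = 9.209e-15 J = 57.479 keV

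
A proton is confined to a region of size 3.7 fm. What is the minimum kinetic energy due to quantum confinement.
378.923 keV

Using the uncertainty principle:

1. Position uncertainty: Δx ≈ 3.700e-15 m
2. Minimum momentum uncertainty: Δp = ℏ/(2Δx) = 1.425e-20 kg·m/s
3. Minimum kinetic energy:
   KE = (Δp)²/(2m) = (1.425e-20)²/(2 × 1.673e-27 kg)
   KE = 6.071e-14 J = 378.923 keV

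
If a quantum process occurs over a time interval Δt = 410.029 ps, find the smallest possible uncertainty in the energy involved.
802.641 neV

Using the energy-time uncertainty principle:
ΔEΔt ≥ ℏ/2

The minimum uncertainty in energy is:
ΔE_min = ℏ/(2Δt)
ΔE_min = (1.055e-34 J·s) / (2 × 4.100e-10 s)
ΔE_min = 1.286e-25 J = 802.641 neV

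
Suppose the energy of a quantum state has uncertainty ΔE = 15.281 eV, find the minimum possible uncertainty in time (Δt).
21.537 as

Using the energy-time uncertainty principle:
ΔEΔt ≥ ℏ/2

The minimum uncertainty in time is:
Δt_min = ℏ/(2ΔE)
Δt_min = (1.055e-34 J·s) / (2 × 2.448e-18 J)
Δt_min = 2.154e-17 s = 21.537 as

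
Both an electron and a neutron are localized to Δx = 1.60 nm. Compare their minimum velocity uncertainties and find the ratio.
The electron has the larger minimum velocity uncertainty, by a ratio of 1838.7.

For both particles, Δp_min = ℏ/(2Δx) = 3.296e-26 kg·m/s (same for both).

The velocity uncertainty is Δv = Δp/m:
- electron: Δv = 3.296e-26 / 9.109e-31 = 3.618e+04 m/s = 36.177 km/s
- neutron: Δv = 3.296e-26 / 1.675e-27 = 1.968e+01 m/s = 19.676 m/s

Ratio: 3.618e+04 / 1.968e+01 = 1838.7

The lighter particle has larger velocity uncertainty because Δv ∝ 1/m.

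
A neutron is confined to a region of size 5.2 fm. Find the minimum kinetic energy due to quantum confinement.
191.580 keV

Using the uncertainty principle:

1. Position uncertainty: Δx ≈ 5.200e-15 m
2. Minimum momentum uncertainty: Δp = ℏ/(2Δx) = 1.014e-20 kg·m/s
3. Minimum kinetic energy:
   KE = (Δp)²/(2m) = (1.014e-20)²/(2 × 1.675e-27 kg)
   KE = 3.069e-14 J = 191.580 keV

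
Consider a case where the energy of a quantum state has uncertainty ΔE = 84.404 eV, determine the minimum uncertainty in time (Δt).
3.899 as

Using the energy-time uncertainty principle:
ΔEΔt ≥ ℏ/2

The minimum uncertainty in time is:
Δt_min = ℏ/(2ΔE)
Δt_min = (1.055e-34 J·s) / (2 × 1.352e-17 J)
Δt_min = 3.899e-18 s = 3.899 as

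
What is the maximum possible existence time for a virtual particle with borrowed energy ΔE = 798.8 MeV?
4.120 × 10^-25 s

Using the energy-time uncertainty principle:
ΔEΔt ≥ ℏ/2

For a virtual particle borrowing energy ΔE, the maximum lifetime is:
Δt_max = ℏ/(2ΔE)

Converting energy:
ΔE = 798.8 MeV = 1.280e-10 J

Δt_max = (1.055e-34 J·s) / (2 × 1.280e-10 J)
Δt_max = 4.120e-25 s = 4.120 × 10^-25 s

Virtual particles with higher borrowed energy exist for shorter times.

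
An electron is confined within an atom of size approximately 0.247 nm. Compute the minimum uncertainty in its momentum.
2.135 × 10^-25 kg·m/s

Using the Heisenberg uncertainty principle:
ΔxΔp ≥ ℏ/2

With Δx ≈ L = 2.470e-10 m (the confinement size):
Δp_min = ℏ/(2Δx)
Δp_min = (1.055e-34 J·s) / (2 × 2.470e-10 m)
Δp_min = 2.135e-25 kg·m/s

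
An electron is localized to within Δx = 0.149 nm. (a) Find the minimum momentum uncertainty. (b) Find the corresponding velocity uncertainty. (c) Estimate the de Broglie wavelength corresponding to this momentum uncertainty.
(a) Δp_min = 3.539 × 10^-25 kg·m/s
(b) Δv_min = 388.482 km/s
(c) λ_dB = 1.872 nm

Step-by-step:

(a) From the uncertainty principle:
Δp_min = ℏ/(2Δx) = (1.055e-34 J·s)/(2 × 1.490e-10 m) = 3.539e-25 kg·m/s

(b) The velocity uncertainty:
Δv = Δp/m = (3.539e-25 kg·m/s)/(9.109e-31 kg) = 3.885e+05 m/s = 388.482 km/s

(c) The de Broglie wavelength for this momentum:
λ = h/p = (6.626e-34 J·s)/(3.539e-25 kg·m/s) = 1.872e-09 m = 1.872 nm

Note: The de Broglie wavelength is comparable to the localization size, as expected from wave-particle duality.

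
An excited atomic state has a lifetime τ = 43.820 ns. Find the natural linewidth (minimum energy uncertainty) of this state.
7.510 neV

Using the energy-time uncertainty principle:
ΔEΔt ≥ ℏ/2

The lifetime τ represents the time uncertainty Δt.
The natural linewidth (minimum energy uncertainty) is:

ΔE = ℏ/(2τ)
ΔE = (1.055e-34 J·s) / (2 × 4.382e-08 s)
ΔE = 1.203e-27 J = 7.510 neV

This natural linewidth limits the precision of spectroscopic measurements.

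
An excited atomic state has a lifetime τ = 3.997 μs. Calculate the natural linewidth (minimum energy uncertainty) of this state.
82.338 peV

Using the energy-time uncertainty principle:
ΔEΔt ≥ ℏ/2

The lifetime τ represents the time uncertainty Δt.
The natural linewidth (minimum energy uncertainty) is:

ΔE = ℏ/(2τ)
ΔE = (1.055e-34 J·s) / (2 × 3.997e-06 s)
ΔE = 1.319e-29 J = 82.338 peV

This natural linewidth limits the precision of spectroscopic measurements.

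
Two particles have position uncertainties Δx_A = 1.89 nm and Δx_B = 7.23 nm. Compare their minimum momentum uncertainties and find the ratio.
Particle A has the larger minimum momentum uncertainty, by a factor of 3.83.

For each particle, the minimum momentum uncertainty is Δp_min = ℏ/(2Δx):

Particle A: Δp_A = ℏ/(2×1.890e-09 m) = 2.790e-26 kg·m/s
Particle B: Δp_B = ℏ/(2×7.230e-09 m) = 7.293e-27 kg·m/s

Ratio: Δp_A/Δp_B = 3.83

Since Δp_min ∝ 1/Δx, the particle with smaller position uncertainty (A) has larger momentum uncertainty.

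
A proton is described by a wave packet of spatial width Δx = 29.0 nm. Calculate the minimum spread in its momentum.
1.818 × 10^-27 kg·m/s

For a wave packet, the spatial width Δx and momentum spread Δp are related by the uncertainty principle:
ΔxΔp ≥ ℏ/2

The minimum momentum spread is:
Δp_min = ℏ/(2Δx)
Δp_min = (1.055e-34 J·s) / (2 × 2.900e-08 m)
Δp_min = 1.818e-27 kg·m/s

A wave packet cannot have both a well-defined position and well-defined momentum.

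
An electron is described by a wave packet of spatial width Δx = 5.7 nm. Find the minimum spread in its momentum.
9.251 × 10^-27 kg·m/s

For a wave packet, the spatial width Δx and momentum spread Δp are related by the uncertainty principle:
ΔxΔp ≥ ℏ/2

The minimum momentum spread is:
Δp_min = ℏ/(2Δx)
Δp_min = (1.055e-34 J·s) / (2 × 5.700e-09 m)
Δp_min = 9.251e-27 kg·m/s

A wave packet cannot have both a well-defined position and well-defined momentum.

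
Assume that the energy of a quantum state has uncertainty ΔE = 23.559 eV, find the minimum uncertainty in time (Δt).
13.969 as

Using the energy-time uncertainty principle:
ΔEΔt ≥ ℏ/2

The minimum uncertainty in time is:
Δt_min = ℏ/(2ΔE)
Δt_min = (1.055e-34 J·s) / (2 × 3.775e-18 J)
Δt_min = 1.397e-17 s = 13.969 as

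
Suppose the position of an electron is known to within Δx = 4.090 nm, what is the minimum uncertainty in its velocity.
14.153 km/s

Using the Heisenberg uncertainty principle and Δp = mΔv:
ΔxΔp ≥ ℏ/2
Δx(mΔv) ≥ ℏ/2

The minimum uncertainty in velocity is:
Δv_min = ℏ/(2mΔx)
Δv_min = (1.055e-34 J·s) / (2 × 9.109e-31 kg × 4.090e-09 m)
Δv_min = 1.415e+04 m/s = 14.153 km/s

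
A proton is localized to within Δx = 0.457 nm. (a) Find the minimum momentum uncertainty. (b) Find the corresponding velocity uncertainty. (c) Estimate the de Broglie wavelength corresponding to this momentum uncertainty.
(a) Δp_min = 1.154 × 10^-25 kg·m/s
(b) Δv_min = 68.981 m/s
(c) λ_dB = 5.743 nm

Step-by-step:

(a) From the uncertainty principle:
Δp_min = ℏ/(2Δx) = (1.055e-34 J·s)/(2 × 4.570e-10 m) = 1.154e-25 kg·m/s

(b) The velocity uncertainty:
Δv = Δp/m = (1.154e-25 kg·m/s)/(1.673e-27 kg) = 6.898e+01 m/s = 68.981 m/s

(c) The de Broglie wavelength for this momentum:
λ = h/p = (6.626e-34 J·s)/(1.154e-25 kg·m/s) = 5.743e-09 m = 5.743 nm

Note: The de Broglie wavelength is comparable to the localization size, as expected from wave-particle duality.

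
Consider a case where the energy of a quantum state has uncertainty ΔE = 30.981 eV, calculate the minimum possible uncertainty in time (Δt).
10.623 as

Using the energy-time uncertainty principle:
ΔEΔt ≥ ℏ/2

The minimum uncertainty in time is:
Δt_min = ℏ/(2ΔE)
Δt_min = (1.055e-34 J·s) / (2 × 4.964e-18 J)
Δt_min = 1.062e-17 s = 10.623 as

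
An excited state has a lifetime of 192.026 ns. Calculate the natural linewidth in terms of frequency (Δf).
414.410 kHz

Using the energy-time uncertainty principle and E = hf:
ΔEΔt ≥ ℏ/2
hΔf·Δt ≥ ℏ/2

The minimum frequency uncertainty is:
Δf = ℏ/(2hτ) = 1/(4πτ)
Δf = 1/(4π × 1.920e-07 s)
Δf = 4.144e+05 Hz = 414.410 kHz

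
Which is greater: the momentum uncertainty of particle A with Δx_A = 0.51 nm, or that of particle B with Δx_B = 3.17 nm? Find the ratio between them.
Particle A has the larger minimum momentum uncertainty, by a factor of 6.22.

For each particle, the minimum momentum uncertainty is Δp_min = ℏ/(2Δx):

Particle A: Δp_A = ℏ/(2×5.100e-10 m) = 1.034e-25 kg·m/s
Particle B: Δp_B = ℏ/(2×3.170e-09 m) = 1.663e-26 kg·m/s

Ratio: Δp_A/Δp_B = 6.22

Since Δp_min ∝ 1/Δx, the particle with smaller position uncertainty (A) has larger momentum uncertainty.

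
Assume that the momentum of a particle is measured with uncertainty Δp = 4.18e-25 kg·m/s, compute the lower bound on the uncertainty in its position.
126.145 pm

Using the Heisenberg uncertainty principle:
ΔxΔp ≥ ℏ/2

The minimum uncertainty in position is:
Δx_min = ℏ/(2Δp)
Δx_min = (1.055e-34 J·s) / (2 × 4.180e-25 kg·m/s)
Δx_min = 1.261e-10 m = 126.145 pm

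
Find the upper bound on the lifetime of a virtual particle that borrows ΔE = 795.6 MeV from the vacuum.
4.137 × 10^-25 s

Using the energy-time uncertainty principle:
ΔEΔt ≥ ℏ/2

For a virtual particle borrowing energy ΔE, the maximum lifetime is:
Δt_max = ℏ/(2ΔE)

Converting energy:
ΔE = 795.6 MeV = 1.275e-10 J

Δt_max = (1.055e-34 J·s) / (2 × 1.275e-10 J)
Δt_max = 4.137e-25 s = 4.137 × 10^-25 s

Virtual particles with higher borrowed energy exist for shorter times.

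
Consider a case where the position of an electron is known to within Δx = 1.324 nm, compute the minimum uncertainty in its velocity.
43.719 km/s

Using the Heisenberg uncertainty principle and Δp = mΔv:
ΔxΔp ≥ ℏ/2
Δx(mΔv) ≥ ℏ/2

The minimum uncertainty in velocity is:
Δv_min = ℏ/(2mΔx)
Δv_min = (1.055e-34 J·s) / (2 × 9.109e-31 kg × 1.324e-09 m)
Δv_min = 4.372e+04 m/s = 43.719 km/s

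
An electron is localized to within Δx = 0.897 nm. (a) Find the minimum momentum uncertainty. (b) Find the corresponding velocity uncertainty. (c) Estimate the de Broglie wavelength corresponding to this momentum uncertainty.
(a) Δp_min = 5.878 × 10^-26 kg·m/s
(b) Δv_min = 64.530 km/s
(c) λ_dB = 11.272 nm

Step-by-step:

(a) From the uncertainty principle:
Δp_min = ℏ/(2Δx) = (1.055e-34 J·s)/(2 × 8.970e-10 m) = 5.878e-26 kg·m/s

(b) The velocity uncertainty:
Δv = Δp/m = (5.878e-26 kg·m/s)/(9.109e-31 kg) = 6.453e+04 m/s = 64.530 km/s

(c) The de Broglie wavelength for this momentum:
λ = h/p = (6.626e-34 J·s)/(5.878e-26 kg·m/s) = 1.127e-08 m = 11.272 nm

Note: The de Broglie wavelength is comparable to the localization size, as expected from wave-particle duality.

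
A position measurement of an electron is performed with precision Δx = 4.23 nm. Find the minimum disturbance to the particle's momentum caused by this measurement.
1.247 × 10^-26 kg·m/s

The uncertainty principle implies that measuring position disturbs momentum:
ΔxΔp ≥ ℏ/2

When we measure position with precision Δx, we necessarily introduce a momentum uncertainty:
Δp ≥ ℏ/(2Δx)
Δp_min = (1.055e-34 J·s) / (2 × 4.230e-09 m)
Δp_min = 1.247e-26 kg·m/s

The more precisely we measure position, the greater the momentum disturbance.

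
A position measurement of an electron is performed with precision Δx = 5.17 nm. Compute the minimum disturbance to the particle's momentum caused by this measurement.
1.020 × 10^-26 kg·m/s

The uncertainty principle implies that measuring position disturbs momentum:
ΔxΔp ≥ ℏ/2

When we measure position with precision Δx, we necessarily introduce a momentum uncertainty:
Δp ≥ ℏ/(2Δx)
Δp_min = (1.055e-34 J·s) / (2 × 5.170e-09 m)
Δp_min = 1.020e-26 kg·m/s

The more precisely we measure position, the greater the momentum disturbance.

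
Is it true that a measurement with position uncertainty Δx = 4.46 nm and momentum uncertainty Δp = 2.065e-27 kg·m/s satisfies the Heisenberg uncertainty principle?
No, it violates the uncertainty principle (impossible measurement).

Calculate the product ΔxΔp:
ΔxΔp = (4.460e-09 m) × (2.065e-27 kg·m/s)
ΔxΔp = 9.210e-36 J·s

Compare to the minimum allowed value ℏ/2:
ℏ/2 = 5.273e-35 J·s

Since ΔxΔp = 9.210e-36 J·s < 5.273e-35 J·s = ℏ/2,
the measurement violates the uncertainty principle.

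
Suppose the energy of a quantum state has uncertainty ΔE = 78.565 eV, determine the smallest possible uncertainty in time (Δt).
4.189 as

Using the energy-time uncertainty principle:
ΔEΔt ≥ ℏ/2

The minimum uncertainty in time is:
Δt_min = ℏ/(2ΔE)
Δt_min = (1.055e-34 J·s) / (2 × 1.259e-17 J)
Δt_min = 4.189e-18 s = 4.189 as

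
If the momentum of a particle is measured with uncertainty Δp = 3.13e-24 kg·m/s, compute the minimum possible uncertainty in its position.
16.846 pm

Using the Heisenberg uncertainty principle:
ΔxΔp ≥ ℏ/2

The minimum uncertainty in position is:
Δx_min = ℏ/(2Δp)
Δx_min = (1.055e-34 J·s) / (2 × 3.130e-24 kg·m/s)
Δx_min = 1.685e-11 m = 16.846 pm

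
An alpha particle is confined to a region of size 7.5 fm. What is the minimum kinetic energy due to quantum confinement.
23.214 keV

Using the uncertainty principle:

1. Position uncertainty: Δx ≈ 7.500e-15 m
2. Minimum momentum uncertainty: Δp = ℏ/(2Δx) = 7.030e-21 kg·m/s
3. Minimum kinetic energy:
   KE = (Δp)²/(2m) = (7.030e-21)²/(2 × 6.645e-27 kg)
   KE = 3.719e-15 J = 23.214 keV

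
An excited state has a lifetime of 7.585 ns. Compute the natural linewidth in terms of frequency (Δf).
10.491 MHz

Using the energy-time uncertainty principle and E = hf:
ΔEΔt ≥ ℏ/2
hΔf·Δt ≥ ℏ/2

The minimum frequency uncertainty is:
Δf = ℏ/(2hτ) = 1/(4πτ)
Δf = 1/(4π × 7.585e-09 s)
Δf = 1.049e+07 Hz = 10.491 MHz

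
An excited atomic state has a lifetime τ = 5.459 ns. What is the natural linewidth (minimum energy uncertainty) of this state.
60.287 neV

Using the energy-time uncertainty principle:
ΔEΔt ≥ ℏ/2

The lifetime τ represents the time uncertainty Δt.
The natural linewidth (minimum energy uncertainty) is:

ΔE = ℏ/(2τ)
ΔE = (1.055e-34 J·s) / (2 × 5.459e-09 s)
ΔE = 9.659e-27 J = 60.287 neV

This natural linewidth limits the precision of spectroscopic measurements.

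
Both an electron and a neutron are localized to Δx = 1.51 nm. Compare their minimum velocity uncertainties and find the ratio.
The electron has the larger minimum velocity uncertainty, by a ratio of 1838.7.

For both particles, Δp_min = ℏ/(2Δx) = 3.492e-26 kg·m/s (same for both).

The velocity uncertainty is Δv = Δp/m:
- electron: Δv = 3.492e-26 / 9.109e-31 = 3.833e+04 m/s = 38.334 km/s
- neutron: Δv = 3.492e-26 / 1.675e-27 = 2.085e+01 m/s = 20.848 m/s

Ratio: 3.833e+04 / 2.085e+01 = 1838.7

The lighter particle has larger velocity uncertainty because Δv ∝ 1/m.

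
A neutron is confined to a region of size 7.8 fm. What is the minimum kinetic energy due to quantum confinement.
85.146 keV

Using the uncertainty principle:

1. Position uncertainty: Δx ≈ 7.800e-15 m
2. Minimum momentum uncertainty: Δp = ℏ/(2Δx) = 6.760e-21 kg·m/s
3. Minimum kinetic energy:
   KE = (Δp)²/(2m) = (6.760e-21)²/(2 × 1.675e-27 kg)
   KE = 1.364e-14 J = 85.146 keV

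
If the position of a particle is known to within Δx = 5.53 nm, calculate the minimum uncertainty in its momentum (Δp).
9.535 × 10^-27 kg·m/s

Using the Heisenberg uncertainty principle:
ΔxΔp ≥ ℏ/2

The minimum uncertainty in momentum is:
Δp_min = ℏ/(2Δx)
Δp_min = (1.055e-34 J·s) / (2 × 5.530e-09 m)
Δp_min = 9.535e-27 kg·m/s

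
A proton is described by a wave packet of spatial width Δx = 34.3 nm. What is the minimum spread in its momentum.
1.537 × 10^-27 kg·m/s

For a wave packet, the spatial width Δx and momentum spread Δp are related by the uncertainty principle:
ΔxΔp ≥ ℏ/2

The minimum momentum spread is:
Δp_min = ℏ/(2Δx)
Δp_min = (1.055e-34 J·s) / (2 × 3.430e-08 m)
Δp_min = 1.537e-27 kg·m/s

A wave packet cannot have both a well-defined position and well-defined momentum.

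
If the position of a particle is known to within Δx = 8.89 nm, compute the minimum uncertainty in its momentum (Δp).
5.931 × 10^-27 kg·m/s

Using the Heisenberg uncertainty principle:
ΔxΔp ≥ ℏ/2

The minimum uncertainty in momentum is:
Δp_min = ℏ/(2Δx)
Δp_min = (1.055e-34 J·s) / (2 × 8.890e-09 m)
Δp_min = 5.931e-27 kg·m/s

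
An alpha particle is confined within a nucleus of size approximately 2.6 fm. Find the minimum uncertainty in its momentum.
2.028 × 10^-20 kg·m/s

Using the Heisenberg uncertainty principle:
ΔxΔp ≥ ℏ/2

With Δx ≈ L = 2.600e-15 m (the confinement size):
Δp_min = ℏ/(2Δx)
Δp_min = (1.055e-34 J·s) / (2 × 2.600e-15 m)
Δp_min = 2.028e-20 kg·m/s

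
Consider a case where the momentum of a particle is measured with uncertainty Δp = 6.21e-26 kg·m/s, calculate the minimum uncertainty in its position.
849.092 pm

Using the Heisenberg uncertainty principle:
ΔxΔp ≥ ℏ/2

The minimum uncertainty in position is:
Δx_min = ℏ/(2Δp)
Δx_min = (1.055e-34 J·s) / (2 × 6.210e-26 kg·m/s)
Δx_min = 8.491e-10 m = 849.092 pm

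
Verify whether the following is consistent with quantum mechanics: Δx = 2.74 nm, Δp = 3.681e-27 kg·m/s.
No, it violates the uncertainty principle (impossible measurement).

Calculate the product ΔxΔp:
ΔxΔp = (2.740e-09 m) × (3.681e-27 kg·m/s)
ΔxΔp = 1.009e-35 J·s

Compare to the minimum allowed value ℏ/2:
ℏ/2 = 5.273e-35 J·s

Since ΔxΔp = 1.009e-35 J·s < 5.273e-35 J·s = ℏ/2,
the measurement violates the uncertainty principle.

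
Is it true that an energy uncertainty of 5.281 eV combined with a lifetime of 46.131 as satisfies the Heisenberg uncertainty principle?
No, it violates the uncertainty relation.

Calculate the product ΔEΔt:
ΔE = 5.281 eV = 8.461e-19 J
ΔEΔt = (8.461e-19 J) × (4.613e-17 s)
ΔEΔt = 3.903e-35 J·s

Compare to the minimum allowed value ℏ/2:
ℏ/2 = 5.273e-35 J·s

Since ΔEΔt = 3.903e-35 J·s < 5.273e-35 J·s = ℏ/2,
this violates the uncertainty relation.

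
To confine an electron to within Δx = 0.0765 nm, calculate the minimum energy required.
1.628 eV

Localizing a particle requires giving it sufficient momentum uncertainty:

1. From uncertainty principle: Δp ≥ ℏ/(2Δx)
   Δp_min = (1.055e-34 J·s) / (2 × 7.650e-11 m)
   Δp_min = 6.893e-25 kg·m/s

2. This momentum uncertainty corresponds to kinetic energy:
   KE ≈ (Δp)²/(2m) = (6.893e-25)²/(2 × 9.109e-31 kg)
   KE = 2.608e-19 J = 1.628 eV

Tighter localization requires more energy.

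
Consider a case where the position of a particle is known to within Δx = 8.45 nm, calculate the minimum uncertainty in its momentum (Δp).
6.240 × 10^-27 kg·m/s

Using the Heisenberg uncertainty principle:
ΔxΔp ≥ ℏ/2

The minimum uncertainty in momentum is:
Δp_min = ℏ/(2Δx)
Δp_min = (1.055e-34 J·s) / (2 × 8.450e-09 m)
Δp_min = 6.240e-27 kg·m/s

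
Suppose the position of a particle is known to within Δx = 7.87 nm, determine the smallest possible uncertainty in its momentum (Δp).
6.700 × 10^-27 kg·m/s

Using the Heisenberg uncertainty principle:
ΔxΔp ≥ ℏ/2

The minimum uncertainty in momentum is:
Δp_min = ℏ/(2Δx)
Δp_min = (1.055e-34 J·s) / (2 × 7.870e-09 m)
Δp_min = 6.700e-27 kg·m/s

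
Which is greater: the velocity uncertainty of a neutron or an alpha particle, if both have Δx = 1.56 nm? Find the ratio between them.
The neutron has the larger minimum velocity uncertainty, by a ratio of 4.0.

For both particles, Δp_min = ℏ/(2Δx) = 3.380e-26 kg·m/s (same for both).

The velocity uncertainty is Δv = Δp/m:
- neutron: Δv = 3.380e-26 / 1.675e-27 = 2.018e+01 m/s = 20.180 m/s
- alpha particle: Δv = 3.380e-26 / 6.645e-27 = 5.087e+00 m/s = 5.087 m/s

Ratio: 2.018e+01 / 5.087e+00 = 4.0

The lighter particle has larger velocity uncertainty because Δv ∝ 1/m.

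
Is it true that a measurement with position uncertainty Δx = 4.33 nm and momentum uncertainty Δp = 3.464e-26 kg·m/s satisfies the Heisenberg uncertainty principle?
Yes, it satisfies the uncertainty principle.

Calculate the product ΔxΔp:
ΔxΔp = (4.330e-09 m) × (3.464e-26 kg·m/s)
ΔxΔp = 1.500e-34 J·s

Compare to the minimum allowed value ℏ/2:
ℏ/2 = 5.273e-35 J·s

Since ΔxΔp = 1.500e-34 J·s ≥ 5.273e-35 J·s = ℏ/2,
the measurement satisfies the uncertainty principle.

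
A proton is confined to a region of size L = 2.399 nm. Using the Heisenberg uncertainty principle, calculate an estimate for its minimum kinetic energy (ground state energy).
901.350 neV

Using the uncertainty principle to estimate ground state energy:

1. The position uncertainty is approximately the confinement size:
   Δx ≈ L = 2.399e-09 m

2. From ΔxΔp ≥ ℏ/2, the minimum momentum uncertainty is:
   Δp ≈ ℏ/(2L) = 2.198e-26 kg·m/s

3. The kinetic energy is approximately:
   KE ≈ (Δp)²/(2m) = (2.198e-26)²/(2 × 1.673e-27 kg)
   KE ≈ 1.444e-25 J = 901.350 neV

This is an order-of-magnitude estimate of the ground state energy.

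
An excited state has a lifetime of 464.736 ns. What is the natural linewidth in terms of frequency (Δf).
171.232 kHz

Using the energy-time uncertainty principle and E = hf:
ΔEΔt ≥ ℏ/2
hΔf·Δt ≥ ℏ/2

The minimum frequency uncertainty is:
Δf = ℏ/(2hτ) = 1/(4πτ)
Δf = 1/(4π × 4.647e-07 s)
Δf = 1.712e+05 Hz = 171.232 kHz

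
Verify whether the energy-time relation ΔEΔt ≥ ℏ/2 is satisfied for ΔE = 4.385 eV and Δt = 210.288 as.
Yes, it satisfies the uncertainty relation.

Calculate the product ΔEΔt:
ΔE = 4.385 eV = 7.026e-19 J
ΔEΔt = (7.026e-19 J) × (2.103e-16 s)
ΔEΔt = 1.477e-34 J·s

Compare to the minimum allowed value ℏ/2:
ℏ/2 = 5.273e-35 J·s

Since ΔEΔt = 1.477e-34 J·s ≥ 5.273e-35 J·s = ℏ/2,
this satisfies the uncertainty relation.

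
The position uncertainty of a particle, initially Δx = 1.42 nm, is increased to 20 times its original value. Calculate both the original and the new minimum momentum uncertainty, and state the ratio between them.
Original Δp_min = 3.713 × 10^-26 kg·m/s; new Δp'_min = 1.857 × 10^-27 kg·m/s; ratio Δp'_min/Δp_min = 1/20.

From the uncertainty principle ΔxΔp ≥ ℏ/2, the minimum momentum uncertainty is Δp_min = ℏ/(2Δx).

Original (Δx = 1.42 nm = 1.420e-09 m):
Δp_min = (1.055e-34 J·s)/(2 × 1.420e-09 m) = 3.713e-26 kg·m/s

When Δx → 20Δx:
Δp'_min = ℏ/(2 × 20Δx) = (1/20) × ℏ/(2Δx) = (1/20) × Δp_min
Δp'_min = 1/20 × 3.713e-26 kg·m/s = 1.857e-27 kg·m/s

Since Δp_min ∝ 1/Δx, when Δx is increased to 20 times its original value, Δp_min decreases to 1/20 of its original value.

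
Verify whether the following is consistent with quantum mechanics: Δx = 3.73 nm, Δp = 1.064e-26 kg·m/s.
No, it violates the uncertainty principle (impossible measurement).

Calculate the product ΔxΔp:
ΔxΔp = (3.730e-09 m) × (1.064e-26 kg·m/s)
ΔxΔp = 3.969e-35 J·s

Compare to the minimum allowed value ℏ/2:
ℏ/2 = 5.273e-35 J·s

Since ΔxΔp = 3.969e-35 J·s < 5.273e-35 J·s = ℏ/2,
the measurement violates the uncertainty principle.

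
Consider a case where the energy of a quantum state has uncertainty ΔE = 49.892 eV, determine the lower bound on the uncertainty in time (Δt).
6.596 as

Using the energy-time uncertainty principle:
ΔEΔt ≥ ℏ/2

The minimum uncertainty in time is:
Δt_min = ℏ/(2ΔE)
Δt_min = (1.055e-34 J·s) / (2 × 7.994e-18 J)
Δt_min = 6.596e-18 s = 6.596 as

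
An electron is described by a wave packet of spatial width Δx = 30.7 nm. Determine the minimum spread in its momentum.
1.718 × 10^-27 kg·m/s

For a wave packet, the spatial width Δx and momentum spread Δp are related by the uncertainty principle:
ΔxΔp ≥ ℏ/2

The minimum momentum spread is:
Δp_min = ℏ/(2Δx)
Δp_min = (1.055e-34 J·s) / (2 × 3.070e-08 m)
Δp_min = 1.718e-27 kg·m/s

A wave packet cannot have both a well-defined position and well-defined momentum.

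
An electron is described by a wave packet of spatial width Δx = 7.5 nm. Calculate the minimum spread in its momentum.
7.030 × 10^-27 kg·m/s

For a wave packet, the spatial width Δx and momentum spread Δp are related by the uncertainty principle:
ΔxΔp ≥ ℏ/2

The minimum momentum spread is:
Δp_min = ℏ/(2Δx)
Δp_min = (1.055e-34 J·s) / (2 × 7.500e-09 m)
Δp_min = 7.030e-27 kg·m/s

A wave packet cannot have both a well-defined position and well-defined momentum.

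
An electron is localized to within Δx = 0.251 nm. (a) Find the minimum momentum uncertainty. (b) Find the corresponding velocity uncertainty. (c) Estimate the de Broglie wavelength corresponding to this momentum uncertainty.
(a) Δp_min = 2.101 × 10^-25 kg·m/s
(b) Δv_min = 230.613 km/s
(c) λ_dB = 3.154 nm

Step-by-step:

(a) From the uncertainty principle:
Δp_min = ℏ/(2Δx) = (1.055e-34 J·s)/(2 × 2.510e-10 m) = 2.101e-25 kg·m/s

(b) The velocity uncertainty:
Δv = Δp/m = (2.101e-25 kg·m/s)/(9.109e-31 kg) = 2.306e+05 m/s = 230.613 km/s

(c) The de Broglie wavelength for this momentum:
λ = h/p = (6.626e-34 J·s)/(2.101e-25 kg·m/s) = 3.154e-09 m = 3.154 nm

Note: The de Broglie wavelength is comparable to the localization size, as expected from wave-particle duality.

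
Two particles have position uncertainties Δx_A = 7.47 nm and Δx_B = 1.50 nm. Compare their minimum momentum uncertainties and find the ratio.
Particle B has the larger minimum momentum uncertainty, by a factor of 4.98.

For each particle, the minimum momentum uncertainty is Δp_min = ℏ/(2Δx):

Particle A: Δp_A = ℏ/(2×7.470e-09 m) = 7.059e-27 kg·m/s
Particle B: Δp_B = ℏ/(2×1.500e-09 m) = 3.515e-26 kg·m/s

Ratio: Δp_B/Δp_A = 4.98

Since Δp_min ∝ 1/Δx, the particle with smaller position uncertainty (B) has larger momentum uncertainty.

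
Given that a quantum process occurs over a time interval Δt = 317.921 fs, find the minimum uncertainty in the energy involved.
1.035 meV

Using the energy-time uncertainty principle:
ΔEΔt ≥ ℏ/2

The minimum uncertainty in energy is:
ΔE_min = ℏ/(2Δt)
ΔE_min = (1.055e-34 J·s) / (2 × 3.179e-13 s)
ΔE_min = 1.659e-22 J = 1.035 meV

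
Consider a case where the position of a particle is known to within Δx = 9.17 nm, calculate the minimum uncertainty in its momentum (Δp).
5.750 × 10^-27 kg·m/s

Using the Heisenberg uncertainty principle:
ΔxΔp ≥ ℏ/2

The minimum uncertainty in momentum is:
Δp_min = ℏ/(2Δx)
Δp_min = (1.055e-34 J·s) / (2 × 9.170e-09 m)
Δp_min = 5.750e-27 kg·m/s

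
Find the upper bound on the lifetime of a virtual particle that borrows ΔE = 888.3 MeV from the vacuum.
3.705 × 10^-25 s

Using the energy-time uncertainty principle:
ΔEΔt ≥ ℏ/2

For a virtual particle borrowing energy ΔE, the maximum lifetime is:
Δt_max = ℏ/(2ΔE)

Converting energy:
ΔE = 888.3 MeV = 1.423e-10 J

Δt_max = (1.055e-34 J·s) / (2 × 1.423e-10 J)
Δt_max = 3.705e-25 s = 3.705 × 10^-25 s

Virtual particles with higher borrowed energy exist for shorter times.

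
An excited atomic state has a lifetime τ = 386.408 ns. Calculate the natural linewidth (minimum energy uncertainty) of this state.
851.706 peV

Using the energy-time uncertainty principle:
ΔEΔt ≥ ℏ/2

The lifetime τ represents the time uncertainty Δt.
The natural linewidth (minimum energy uncertainty) is:

ΔE = ℏ/(2τ)
ΔE = (1.055e-34 J·s) / (2 × 3.864e-07 s)
ΔE = 1.365e-28 J = 851.706 peV

This natural linewidth limits the precision of spectroscopic measurements.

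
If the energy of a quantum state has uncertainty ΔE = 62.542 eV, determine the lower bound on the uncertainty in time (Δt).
5.262 as

Using the energy-time uncertainty principle:
ΔEΔt ≥ ℏ/2

The minimum uncertainty in time is:
Δt_min = ℏ/(2ΔE)
Δt_min = (1.055e-34 J·s) / (2 × 1.002e-17 J)
Δt_min = 5.262e-18 s = 5.262 as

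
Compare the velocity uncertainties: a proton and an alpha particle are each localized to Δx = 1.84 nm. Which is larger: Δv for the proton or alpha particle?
The proton has the larger minimum velocity uncertainty, by a ratio of 4.0.

For both particles, Δp_min = ℏ/(2Δx) = 2.866e-26 kg·m/s (same for both).

The velocity uncertainty is Δv = Δp/m:
- proton: Δv = 2.866e-26 / 1.673e-27 = 1.713e+01 m/s = 17.133 m/s
- alpha particle: Δv = 2.866e-26 / 6.645e-27 = 4.313e+00 m/s = 4.313 m/s

Ratio: 1.713e+01 / 4.313e+00 = 4.0

The lighter particle has larger velocity uncertainty because Δv ∝ 1/m.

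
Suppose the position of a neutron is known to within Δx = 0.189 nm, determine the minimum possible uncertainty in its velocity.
166.567 m/s

Using the Heisenberg uncertainty principle and Δp = mΔv:
ΔxΔp ≥ ℏ/2
Δx(mΔv) ≥ ℏ/2

The minimum uncertainty in velocity is:
Δv_min = ℏ/(2mΔx)
Δv_min = (1.055e-34 J·s) / (2 × 1.675e-27 kg × 1.890e-10 m)
Δv_min = 1.666e+02 m/s = 166.567 m/s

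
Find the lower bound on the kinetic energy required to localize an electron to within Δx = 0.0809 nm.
1.455 eV

Localizing a particle requires giving it sufficient momentum uncertainty:

1. From uncertainty principle: Δp ≥ ℏ/(2Δx)
   Δp_min = (1.055e-34 J·s) / (2 × 8.090e-11 m)
   Δp_min = 6.518e-25 kg·m/s

2. This momentum uncertainty corresponds to kinetic energy:
   KE ≈ (Δp)²/(2m) = (6.518e-25)²/(2 × 9.109e-31 kg)
   KE = 2.332e-19 J = 1.455 eV

Tighter localization requires more energy.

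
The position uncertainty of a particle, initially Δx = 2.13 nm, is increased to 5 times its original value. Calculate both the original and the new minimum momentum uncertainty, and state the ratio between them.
Original Δp_min = 2.476 × 10^-26 kg·m/s; new Δp'_min = 4.951 × 10^-27 kg·m/s; ratio Δp'_min/Δp_min = 1/5.

From the uncertainty principle ΔxΔp ≥ ℏ/2, the minimum momentum uncertainty is Δp_min = ℏ/(2Δx).

Original (Δx = 2.13 nm = 2.130e-09 m):
Δp_min = (1.055e-34 J·s)/(2 × 2.130e-09 m) = 2.476e-26 kg·m/s

When Δx → 5Δx:
Δp'_min = ℏ/(2 × 5Δx) = (1/5) × ℏ/(2Δx) = (1/5) × Δp_min
Δp'_min = 1/5 × 2.476e-26 kg·m/s = 4.951e-27 kg·m/s

Since Δp_min ∝ 1/Δx, when Δx is increased to 5 times its original value, Δp_min decreases to 1/5 of its original value.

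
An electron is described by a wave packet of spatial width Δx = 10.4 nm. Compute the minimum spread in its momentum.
5.070 × 10^-27 kg·m/s

For a wave packet, the spatial width Δx and momentum spread Δp are related by the uncertainty principle:
ΔxΔp ≥ ℏ/2

The minimum momentum spread is:
Δp_min = ℏ/(2Δx)
Δp_min = (1.055e-34 J·s) / (2 × 1.040e-08 m)
Δp_min = 5.070e-27 kg·m/s

A wave packet cannot have both a well-defined position and well-defined momentum.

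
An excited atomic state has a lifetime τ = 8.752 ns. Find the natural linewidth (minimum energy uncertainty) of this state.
37.604 neV

Using the energy-time uncertainty principle:
ΔEΔt ≥ ℏ/2

The lifetime τ represents the time uncertainty Δt.
The natural linewidth (minimum energy uncertainty) is:

ΔE = ℏ/(2τ)
ΔE = (1.055e-34 J·s) / (2 × 8.752e-09 s)
ΔE = 6.025e-27 J = 37.604 neV

This natural linewidth limits the precision of spectroscopic measurements.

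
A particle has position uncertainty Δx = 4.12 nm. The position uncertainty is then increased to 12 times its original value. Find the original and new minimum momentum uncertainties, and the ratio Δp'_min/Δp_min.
Original Δp_min = 1.280 × 10^-26 kg·m/s; new Δp'_min = 1.067 × 10^-27 kg·m/s; ratio Δp'_min/Δp_min = 1/12.

From the uncertainty principle ΔxΔp ≥ ℏ/2, the minimum momentum uncertainty is Δp_min = ℏ/(2Δx).

Original (Δx = 4.12 nm = 4.120e-09 m):
Δp_min = (1.055e-34 J·s)/(2 × 4.120e-09 m) = 1.280e-26 kg·m/s

When Δx → 12Δx:
Δp'_min = ℏ/(2 × 12Δx) = (1/12) × ℏ/(2Δx) = (1/12) × Δp_min
Δp'_min = 1/12 × 1.280e-26 kg·m/s = 1.067e-27 kg·m/s

Since Δp_min ∝ 1/Δx, when Δx is increased to 12 times its original value, Δp_min decreases to 1/12 of its original value.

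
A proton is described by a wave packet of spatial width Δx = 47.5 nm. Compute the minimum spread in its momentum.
1.110 × 10^-27 kg·m/s

For a wave packet, the spatial width Δx and momentum spread Δp are related by the uncertainty principle:
ΔxΔp ≥ ℏ/2

The minimum momentum spread is:
Δp_min = ℏ/(2Δx)
Δp_min = (1.055e-34 J·s) / (2 × 4.750e-08 m)
Δp_min = 1.110e-27 kg·m/s

A wave packet cannot have both a well-defined position and well-defined momentum.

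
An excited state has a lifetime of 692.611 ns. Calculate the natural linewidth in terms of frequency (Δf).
114.895 kHz

Using the energy-time uncertainty principle and E = hf:
ΔEΔt ≥ ℏ/2
hΔf·Δt ≥ ℏ/2

The minimum frequency uncertainty is:
Δf = ℏ/(2hτ) = 1/(4πτ)
Δf = 1/(4π × 6.926e-07 s)
Δf = 1.149e+05 Hz = 114.895 kHz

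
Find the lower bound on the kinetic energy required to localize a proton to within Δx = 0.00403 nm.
319.407 meV

Localizing a particle requires giving it sufficient momentum uncertainty:

1. From uncertainty principle: Δp ≥ ℏ/(2Δx)
   Δp_min = (1.055e-34 J·s) / (2 × 4.030e-12 m)
   Δp_min = 1.308e-23 kg·m/s

2. This momentum uncertainty corresponds to kinetic energy:
   KE ≈ (Δp)²/(2m) = (1.308e-23)²/(2 × 1.673e-27 kg)
   KE = 5.117e-20 J = 319.407 meV

Tighter localization requires more energy.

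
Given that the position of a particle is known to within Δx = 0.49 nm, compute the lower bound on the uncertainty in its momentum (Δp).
1.076 × 10^-25 kg·m/s

Using the Heisenberg uncertainty principle:
ΔxΔp ≥ ℏ/2

The minimum uncertainty in momentum is:
Δp_min = ℏ/(2Δx)
Δp_min = (1.055e-34 J·s) / (2 × 4.900e-10 m)
Δp_min = 1.076e-25 kg·m/s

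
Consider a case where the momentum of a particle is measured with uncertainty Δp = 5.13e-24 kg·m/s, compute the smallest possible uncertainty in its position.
10.278 pm

Using the Heisenberg uncertainty principle:
ΔxΔp ≥ ℏ/2

The minimum uncertainty in position is:
Δx_min = ℏ/(2Δp)
Δx_min = (1.055e-34 J·s) / (2 × 5.130e-24 kg·m/s)
Δx_min = 1.028e-11 m = 10.278 pm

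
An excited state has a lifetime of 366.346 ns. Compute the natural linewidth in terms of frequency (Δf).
217.219 kHz

Using the energy-time uncertainty principle and E = hf:
ΔEΔt ≥ ℏ/2
hΔf·Δt ≥ ℏ/2

The minimum frequency uncertainty is:
Δf = ℏ/(2hτ) = 1/(4πτ)
Δf = 1/(4π × 3.663e-07 s)
Δf = 2.172e+05 Hz = 217.219 kHz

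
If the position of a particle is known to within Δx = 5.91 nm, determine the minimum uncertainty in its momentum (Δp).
8.922 × 10^-27 kg·m/s

Using the Heisenberg uncertainty principle:
ΔxΔp ≥ ℏ/2

The minimum uncertainty in momentum is:
Δp_min = ℏ/(2Δx)
Δp_min = (1.055e-34 J·s) / (2 × 5.910e-09 m)
Δp_min = 8.922e-27 kg·m/s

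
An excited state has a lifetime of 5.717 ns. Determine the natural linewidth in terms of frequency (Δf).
13.919 MHz

Using the energy-time uncertainty principle and E = hf:
ΔEΔt ≥ ℏ/2
hΔf·Δt ≥ ℏ/2

The minimum frequency uncertainty is:
Δf = ℏ/(2hτ) = 1/(4πτ)
Δf = 1/(4π × 5.717e-09 s)
Δf = 1.392e+07 Hz = 13.919 MHz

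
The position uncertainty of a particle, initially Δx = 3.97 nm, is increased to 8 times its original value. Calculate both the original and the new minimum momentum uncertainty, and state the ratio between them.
Original Δp_min = 1.328 × 10^-26 kg·m/s; new Δp'_min = 1.660 × 10^-27 kg·m/s; ratio Δp'_min/Δp_min = 1/8.

From the uncertainty principle ΔxΔp ≥ ℏ/2, the minimum momentum uncertainty is Δp_min = ℏ/(2Δx).

Original (Δx = 3.97 nm = 3.970e-09 m):
Δp_min = (1.055e-34 J·s)/(2 × 3.970e-09 m) = 1.328e-26 kg·m/s

When Δx → 8Δx:
Δp'_min = ℏ/(2 × 8Δx) = (1/8) × ℏ/(2Δx) = (1/8) × Δp_min
Δp'_min = 1/8 × 1.328e-26 kg·m/s = 1.660e-27 kg·m/s

Since Δp_min ∝ 1/Δx, when Δx is increased to 8 times its original value, Δp_min decreases to 1/8 of its original value.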